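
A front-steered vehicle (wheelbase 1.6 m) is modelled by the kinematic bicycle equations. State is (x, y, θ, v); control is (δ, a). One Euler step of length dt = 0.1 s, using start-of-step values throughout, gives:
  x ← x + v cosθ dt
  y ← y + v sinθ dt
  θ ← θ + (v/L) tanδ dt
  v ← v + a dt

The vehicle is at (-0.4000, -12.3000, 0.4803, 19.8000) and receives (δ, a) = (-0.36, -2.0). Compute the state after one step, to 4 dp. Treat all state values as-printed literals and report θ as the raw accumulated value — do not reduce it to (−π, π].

(1.3560, -11.3852, 0.0145, 19.6000)

x' = -0.4000 + 19.8000·cos(0.4803)·0.1 = 1.3560
y' = -12.3000 + 19.8000·sin(0.4803)·0.1 = -11.3852
θ' = 0.4803 + (19.8000/1.6)·tan(-0.36)·0.1 = 0.0145
v' = 19.8000 − 2.0000·0.1 = 19.6000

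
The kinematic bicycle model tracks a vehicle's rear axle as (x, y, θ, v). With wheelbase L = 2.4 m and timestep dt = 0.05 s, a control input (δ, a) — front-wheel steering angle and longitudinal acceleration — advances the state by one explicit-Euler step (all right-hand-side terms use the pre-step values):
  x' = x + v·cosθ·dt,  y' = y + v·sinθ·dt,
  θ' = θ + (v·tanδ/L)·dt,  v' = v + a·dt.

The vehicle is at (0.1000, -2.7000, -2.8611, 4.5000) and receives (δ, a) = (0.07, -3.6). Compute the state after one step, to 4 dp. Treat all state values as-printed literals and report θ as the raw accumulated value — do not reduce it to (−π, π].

x' = 0.1000 + 4.5000·cos(-2.8611)·0.05 = -0.1162
y' = -2.7000 + 4.5000·sin(-2.8611)·0.05 = -2.7623
θ' = -2.8611 + (4.5000/2.4)·tan(0.07)·0.05 = -2.8545
v' = 4.5000 − 3.6000·0.05 = 4.3200

(-0.1162, -2.7623, -2.8545, 4.3200)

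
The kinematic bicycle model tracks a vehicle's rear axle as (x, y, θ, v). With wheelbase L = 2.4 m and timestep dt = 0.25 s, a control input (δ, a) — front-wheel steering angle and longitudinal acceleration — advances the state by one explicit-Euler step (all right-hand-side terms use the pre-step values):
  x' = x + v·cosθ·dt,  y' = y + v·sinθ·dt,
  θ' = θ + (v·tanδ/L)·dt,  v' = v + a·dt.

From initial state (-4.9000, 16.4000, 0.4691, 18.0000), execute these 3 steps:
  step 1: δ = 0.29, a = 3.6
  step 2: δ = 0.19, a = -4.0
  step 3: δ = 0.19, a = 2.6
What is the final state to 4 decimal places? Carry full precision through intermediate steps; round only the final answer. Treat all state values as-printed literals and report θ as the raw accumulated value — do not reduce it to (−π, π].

(2.2806, 26.8971, 1.7659, 18.5500)

after step 1 (δ=0.29, a=3.6): (-0.886110, 18.434377, 1.028624, 18.900000)
after step 2 (δ=0.19, a=-4.0): (1.551981, 22.481763, 1.407254, 17.900000)
after step 3 (δ=0.19, a=2.6): (2.280576, 26.897052, 1.765850, 18.550000)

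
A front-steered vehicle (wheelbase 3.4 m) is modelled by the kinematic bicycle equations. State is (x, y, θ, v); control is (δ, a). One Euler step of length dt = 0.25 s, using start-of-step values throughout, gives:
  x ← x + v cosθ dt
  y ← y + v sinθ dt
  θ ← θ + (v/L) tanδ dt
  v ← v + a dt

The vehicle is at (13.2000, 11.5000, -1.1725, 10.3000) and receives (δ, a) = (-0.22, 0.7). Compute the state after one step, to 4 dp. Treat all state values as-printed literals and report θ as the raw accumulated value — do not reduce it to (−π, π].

x' = 13.2000 + 10.3000·cos(-1.1725)·0.25 = 14.1987
y' = 11.5000 + 10.3000·sin(-1.1725)·0.25 = 9.1266
θ' = -1.1725 + (10.3000/3.4)·tan(-0.22)·0.25 = -1.3419
v' = 10.3000 + 0.7000·0.25 = 10.4750

(14.1987, 9.1266, -1.3419, 10.4750)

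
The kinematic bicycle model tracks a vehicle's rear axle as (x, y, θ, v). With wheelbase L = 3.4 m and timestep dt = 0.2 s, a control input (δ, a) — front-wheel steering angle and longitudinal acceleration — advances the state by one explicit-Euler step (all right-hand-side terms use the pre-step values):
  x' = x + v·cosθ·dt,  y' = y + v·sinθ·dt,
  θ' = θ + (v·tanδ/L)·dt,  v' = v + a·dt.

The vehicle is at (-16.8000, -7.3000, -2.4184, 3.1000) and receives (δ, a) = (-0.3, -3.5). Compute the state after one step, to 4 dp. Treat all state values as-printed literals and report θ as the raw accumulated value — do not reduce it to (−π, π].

(-17.2648, -7.7103, -2.4748, 2.4000)

x' = -16.8000 + 3.1000·cos(-2.4184)·0.2 = -17.2648
y' = -7.3000 + 3.1000·sin(-2.4184)·0.2 = -7.7103
θ' = -2.4184 + (3.1000/3.4)·tan(-0.3)·0.2 = -2.4748
v' = 3.1000 − 3.5000·0.2 = 2.4000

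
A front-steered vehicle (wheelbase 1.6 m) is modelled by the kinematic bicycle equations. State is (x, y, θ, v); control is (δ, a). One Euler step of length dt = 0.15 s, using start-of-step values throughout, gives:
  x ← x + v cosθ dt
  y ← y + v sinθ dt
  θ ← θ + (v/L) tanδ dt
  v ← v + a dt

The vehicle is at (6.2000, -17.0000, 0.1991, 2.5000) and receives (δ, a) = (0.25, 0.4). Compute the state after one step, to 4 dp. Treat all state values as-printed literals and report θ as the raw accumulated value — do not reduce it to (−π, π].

(6.5676, -16.9258, 0.2589, 2.5600)

x' = 6.2000 + 2.5000·cos(0.1991)·0.15 = 6.5676
y' = -17.0000 + 2.5000·sin(0.1991)·0.15 = -16.9258
θ' = 0.1991 + (2.5000/1.6)·tan(0.25)·0.15 = 0.2589
v' = 2.5000 + 0.4000·0.15 = 2.5600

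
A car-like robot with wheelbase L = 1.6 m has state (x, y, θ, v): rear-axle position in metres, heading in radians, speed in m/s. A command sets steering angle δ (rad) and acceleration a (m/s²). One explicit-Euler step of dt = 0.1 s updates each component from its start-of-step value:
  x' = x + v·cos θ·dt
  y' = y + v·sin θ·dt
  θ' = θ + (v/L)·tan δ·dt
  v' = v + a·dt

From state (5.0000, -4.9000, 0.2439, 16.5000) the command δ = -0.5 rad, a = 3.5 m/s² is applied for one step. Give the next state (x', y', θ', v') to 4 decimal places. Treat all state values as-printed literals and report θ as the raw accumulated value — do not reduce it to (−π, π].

(6.6012, -4.5015, -0.3195, 16.8500)

x' = 5.0000 + 16.5000·cos(0.2439)·0.1 = 6.6012
y' = -4.9000 + 16.5000·sin(0.2439)·0.1 = -4.5015
θ' = 0.2439 + (16.5000/1.6)·tan(-0.5)·0.1 = -0.3195
v' = 16.5000 + 3.5000·0.1 = 16.8500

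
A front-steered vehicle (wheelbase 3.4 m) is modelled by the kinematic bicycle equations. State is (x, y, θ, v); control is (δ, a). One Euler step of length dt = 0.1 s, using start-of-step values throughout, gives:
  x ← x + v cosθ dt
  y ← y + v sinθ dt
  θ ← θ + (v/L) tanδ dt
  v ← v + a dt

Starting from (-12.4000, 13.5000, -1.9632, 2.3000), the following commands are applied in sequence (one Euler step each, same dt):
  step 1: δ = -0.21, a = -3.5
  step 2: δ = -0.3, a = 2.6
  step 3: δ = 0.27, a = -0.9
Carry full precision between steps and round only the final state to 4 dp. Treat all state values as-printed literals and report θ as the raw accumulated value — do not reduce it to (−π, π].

after step 1 (δ=-0.21, a=-3.5): (-12.487954, 13.287482, -1.977618, 1.950000)
after step 2 (δ=-0.3, a=2.6): (-12.565115, 13.108397, -1.995360, 2.210000)
after step 3 (δ=0.27, a=-0.9): (-12.656150, 12.907018, -1.977371, 2.120000)

(-12.6561, 12.9070, -1.9774, 2.1200)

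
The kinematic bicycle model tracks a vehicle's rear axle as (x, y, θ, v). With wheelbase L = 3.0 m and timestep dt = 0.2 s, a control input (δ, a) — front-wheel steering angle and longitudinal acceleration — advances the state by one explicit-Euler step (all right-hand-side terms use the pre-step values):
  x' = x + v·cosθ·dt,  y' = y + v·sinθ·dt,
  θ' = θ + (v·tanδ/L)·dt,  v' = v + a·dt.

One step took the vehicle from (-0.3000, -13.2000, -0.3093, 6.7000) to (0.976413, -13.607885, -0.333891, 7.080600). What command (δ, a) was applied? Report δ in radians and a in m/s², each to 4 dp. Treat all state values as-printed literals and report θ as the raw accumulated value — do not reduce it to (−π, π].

δ = -0.0550, a = 1.9030

a = (v'−v)/dt = (0.380600)/0.2 = 1.9030
Δθ = θ'−θ = -0.024591;  (v·dt/L) = 6.7000·0.2/3.0 = 0.446667
tan δ = Δθ·L/(v·dt) = -0.055054  →  δ = -0.0550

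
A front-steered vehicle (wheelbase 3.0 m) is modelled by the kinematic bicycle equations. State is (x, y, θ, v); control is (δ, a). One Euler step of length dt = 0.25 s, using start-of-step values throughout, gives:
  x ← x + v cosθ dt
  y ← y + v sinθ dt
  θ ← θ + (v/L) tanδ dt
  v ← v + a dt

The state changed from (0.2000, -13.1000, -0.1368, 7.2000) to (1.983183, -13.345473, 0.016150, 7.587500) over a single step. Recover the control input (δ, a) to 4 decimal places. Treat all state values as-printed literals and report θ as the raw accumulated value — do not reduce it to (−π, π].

a = (v'−v)/dt = (0.387500)/0.25 = 1.5500
Δθ = θ'−θ = 0.152950;  (v·dt/L) = 7.2000·0.25/3.0 = 0.600000
tan δ = Δθ·L/(v·dt) = 0.254917  →  δ = 0.2496

δ = 0.2496, a = 1.5500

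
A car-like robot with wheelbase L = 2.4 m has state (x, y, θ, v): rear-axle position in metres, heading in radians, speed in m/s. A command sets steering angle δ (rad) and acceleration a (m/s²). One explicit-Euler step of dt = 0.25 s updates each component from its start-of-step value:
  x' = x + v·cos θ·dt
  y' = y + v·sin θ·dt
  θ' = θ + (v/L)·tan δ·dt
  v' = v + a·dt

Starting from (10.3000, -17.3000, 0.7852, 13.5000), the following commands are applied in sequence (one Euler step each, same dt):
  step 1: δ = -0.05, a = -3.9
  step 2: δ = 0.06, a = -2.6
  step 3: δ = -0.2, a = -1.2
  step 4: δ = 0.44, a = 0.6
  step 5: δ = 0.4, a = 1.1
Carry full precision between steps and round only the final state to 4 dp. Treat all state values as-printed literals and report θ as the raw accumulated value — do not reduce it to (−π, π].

(20.9160, -6.6264, 1.6265, 12.0000)

after step 1 (δ=-0.05, a=-3.9): (12.686958, -14.913988, 0.714829, 12.525000)
after step 2 (δ=0.06, a=-2.6): (15.051695, -12.861490, 0.793204, 11.875000)
after step 3 (δ=-0.2, a=-1.2): (17.134468, -10.745945, 0.542456, 11.575000)
after step 4 (δ=0.44, a=0.6): (19.612801, -9.252072, 1.110090, 11.725000)
after step 5 (δ=0.4, a=1.1): (20.915979, -6.626438, 1.626470, 12.000000)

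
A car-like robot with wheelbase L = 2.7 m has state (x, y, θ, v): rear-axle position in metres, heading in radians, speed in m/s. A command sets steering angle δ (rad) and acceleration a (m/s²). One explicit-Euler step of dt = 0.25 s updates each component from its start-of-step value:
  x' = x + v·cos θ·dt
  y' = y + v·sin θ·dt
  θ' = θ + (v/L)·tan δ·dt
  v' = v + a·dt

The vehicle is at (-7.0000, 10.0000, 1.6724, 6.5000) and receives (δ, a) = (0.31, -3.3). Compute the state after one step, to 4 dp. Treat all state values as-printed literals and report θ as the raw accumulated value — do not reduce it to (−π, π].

(-7.1648, 11.6166, 1.8652, 5.6750)

x' = -7.0000 + 6.5000·cos(1.6724)·0.25 = -7.1648
y' = 10.0000 + 6.5000·sin(1.6724)·0.25 = 11.6166
θ' = 1.6724 + (6.5000/2.7)·tan(0.31)·0.25 = 1.8652
v' = 6.5000 − 3.3000·0.25 = 5.6750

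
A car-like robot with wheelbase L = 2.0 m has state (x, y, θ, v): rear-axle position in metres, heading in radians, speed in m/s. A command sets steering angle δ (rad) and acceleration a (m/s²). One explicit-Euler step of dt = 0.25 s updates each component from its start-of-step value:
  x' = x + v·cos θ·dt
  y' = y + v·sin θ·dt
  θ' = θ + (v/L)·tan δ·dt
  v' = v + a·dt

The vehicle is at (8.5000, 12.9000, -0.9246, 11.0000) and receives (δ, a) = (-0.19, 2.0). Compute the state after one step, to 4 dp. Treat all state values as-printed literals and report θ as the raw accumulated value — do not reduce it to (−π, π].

x' = 8.5000 + 11.0000·cos(-0.9246)·0.25 = 10.1559
y' = 12.9000 + 11.0000·sin(-0.9246)·0.25 = 10.7045
θ' = -0.9246 + (11.0000/2.0)·tan(-0.19)·0.25 = -1.1890
v' = 11.0000 + 2.0000·0.25 = 11.5000

(10.1559, 10.7045, -1.1890, 11.5000)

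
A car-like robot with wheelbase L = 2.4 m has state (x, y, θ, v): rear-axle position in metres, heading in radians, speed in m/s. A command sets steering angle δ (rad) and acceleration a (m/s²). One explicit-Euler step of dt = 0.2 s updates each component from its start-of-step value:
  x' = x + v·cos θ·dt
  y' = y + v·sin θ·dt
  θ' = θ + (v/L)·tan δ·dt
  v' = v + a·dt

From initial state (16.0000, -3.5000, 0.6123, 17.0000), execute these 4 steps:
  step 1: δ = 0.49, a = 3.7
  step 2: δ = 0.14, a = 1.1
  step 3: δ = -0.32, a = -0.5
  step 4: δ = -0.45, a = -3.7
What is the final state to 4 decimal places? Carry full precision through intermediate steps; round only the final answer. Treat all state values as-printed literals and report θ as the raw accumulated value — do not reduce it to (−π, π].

after step 1 (δ=0.49, a=3.7): (18.782316, -1.545846, 1.367933, 17.740000)
after step 2 (δ=0.14, a=1.1): (19.497148, 1.929398, 1.576263, 17.960000)
after step 3 (δ=-0.32, a=-0.5): (19.477513, 5.521344, 1.080283, 17.860000)
after step 4 (δ=-0.45, a=-3.7): (21.160205, 8.672174, 0.361336, 17.120000)

(21.1602, 8.6722, 0.3613, 17.1200)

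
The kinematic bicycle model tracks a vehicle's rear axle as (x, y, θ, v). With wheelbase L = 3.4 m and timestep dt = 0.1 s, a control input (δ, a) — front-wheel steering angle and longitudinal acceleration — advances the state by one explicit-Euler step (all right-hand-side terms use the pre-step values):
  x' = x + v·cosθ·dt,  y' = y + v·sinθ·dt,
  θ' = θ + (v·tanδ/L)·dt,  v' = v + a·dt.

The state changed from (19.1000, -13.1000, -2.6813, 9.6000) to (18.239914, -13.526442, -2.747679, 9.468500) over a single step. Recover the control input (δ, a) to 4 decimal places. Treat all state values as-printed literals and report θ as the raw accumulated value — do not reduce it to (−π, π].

a = (v'−v)/dt = (-0.131500)/0.1 = -1.3150
Δθ = θ'−θ = -0.066379;  (v·dt/L) = 9.6000·0.1/3.4 = 0.282353
tan δ = Δθ·L/(v·dt) = -0.235092  →  δ = -0.2309

δ = -0.2309, a = -1.3150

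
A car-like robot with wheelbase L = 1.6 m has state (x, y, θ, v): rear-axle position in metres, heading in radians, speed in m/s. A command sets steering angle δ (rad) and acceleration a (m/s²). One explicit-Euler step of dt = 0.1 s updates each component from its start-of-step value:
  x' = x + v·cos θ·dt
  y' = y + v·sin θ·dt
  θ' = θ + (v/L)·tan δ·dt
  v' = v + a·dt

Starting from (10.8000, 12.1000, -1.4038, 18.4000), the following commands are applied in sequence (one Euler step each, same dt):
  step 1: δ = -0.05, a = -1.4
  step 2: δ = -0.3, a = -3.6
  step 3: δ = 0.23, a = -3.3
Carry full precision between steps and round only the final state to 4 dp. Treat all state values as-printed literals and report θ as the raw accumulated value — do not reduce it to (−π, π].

after step 1 (δ=-0.05, a=-1.4): (11.105847, 10.285597, -1.461348, 18.260000)
after step 2 (δ=-0.3, a=-3.6): (11.305301, 8.470523, -1.814378, 17.900000)
after step 3 (δ=0.23, a=-3.3): (10.873589, 6.733363, -1.552430, 17.570000)

(10.8736, 6.7334, -1.5524, 17.5700)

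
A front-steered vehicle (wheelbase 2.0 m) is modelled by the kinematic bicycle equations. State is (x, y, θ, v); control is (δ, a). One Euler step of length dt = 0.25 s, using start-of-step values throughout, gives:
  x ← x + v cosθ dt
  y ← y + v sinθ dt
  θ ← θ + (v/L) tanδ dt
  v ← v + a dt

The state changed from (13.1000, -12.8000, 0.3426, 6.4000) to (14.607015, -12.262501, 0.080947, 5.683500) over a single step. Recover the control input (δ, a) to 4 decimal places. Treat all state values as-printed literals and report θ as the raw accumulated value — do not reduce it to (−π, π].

δ = -0.3161, a = -2.8660

a = (v'−v)/dt = (-0.716500)/0.25 = -2.8660
Δθ = θ'−θ = -0.261653;  (v·dt/L) = 6.4000·0.25/2.0 = 0.800000
tan δ = Δθ·L/(v·dt) = -0.327066  →  δ = -0.3161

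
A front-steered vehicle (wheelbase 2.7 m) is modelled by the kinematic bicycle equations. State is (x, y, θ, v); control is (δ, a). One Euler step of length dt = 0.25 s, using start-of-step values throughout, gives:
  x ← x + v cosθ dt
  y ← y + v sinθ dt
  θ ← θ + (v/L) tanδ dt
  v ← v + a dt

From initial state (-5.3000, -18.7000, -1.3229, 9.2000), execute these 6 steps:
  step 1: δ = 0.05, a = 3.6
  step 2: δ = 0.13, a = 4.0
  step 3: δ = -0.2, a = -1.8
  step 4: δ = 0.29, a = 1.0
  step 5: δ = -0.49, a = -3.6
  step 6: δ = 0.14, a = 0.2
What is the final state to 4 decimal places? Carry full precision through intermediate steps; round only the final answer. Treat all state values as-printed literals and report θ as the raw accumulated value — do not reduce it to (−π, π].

(-1.1542, -33.3890, -1.4799, 10.0500)

after step 1 (δ=0.05, a=3.6): (-4.735660, -20.929691, -1.280272, 10.100000)
after step 2 (δ=0.13, a=4.0): (-4.012362, -23.348877, -1.158008, 11.100000)
after step 3 (δ=-0.2, a=-1.8): (-2.899130, -25.890794, -1.366349, 10.650000)
after step 4 (δ=0.29, a=1.0): (-2.358573, -28.497843, -1.072081, 10.900000)
after step 5 (δ=-0.49, a=-3.6): (-1.055212, -30.890932, -1.610408, 10.000000)
after step 6 (δ=0.14, a=0.2): (-1.154215, -33.388971, -1.479925, 10.050000)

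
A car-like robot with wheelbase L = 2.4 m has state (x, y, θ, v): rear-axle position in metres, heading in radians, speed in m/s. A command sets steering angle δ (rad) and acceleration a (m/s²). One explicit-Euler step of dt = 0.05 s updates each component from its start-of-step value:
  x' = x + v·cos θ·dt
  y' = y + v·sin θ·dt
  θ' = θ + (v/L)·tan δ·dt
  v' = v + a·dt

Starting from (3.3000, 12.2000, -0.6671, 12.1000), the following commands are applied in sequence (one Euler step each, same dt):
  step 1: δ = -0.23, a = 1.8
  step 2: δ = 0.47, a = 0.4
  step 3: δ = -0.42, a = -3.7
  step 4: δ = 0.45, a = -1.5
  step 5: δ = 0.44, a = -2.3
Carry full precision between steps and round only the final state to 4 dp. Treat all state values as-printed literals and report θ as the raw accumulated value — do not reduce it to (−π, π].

after step 1 (δ=-0.23, a=1.8): (3.775300, 11.825680, -0.726124, 12.190000)
after step 2 (δ=0.47, a=0.4): (4.231056, 11.420987, -0.597121, 12.210000)
after step 3 (δ=-0.42, a=-3.7): (4.735913, 11.077724, -0.710718, 12.025000)
after step 4 (δ=0.45, a=-1.5): (5.191597, 10.685482, -0.589703, 11.950000)
after step 5 (δ=0.44, a=-2.3): (5.688182, 10.353204, -0.472498, 11.835000)

(5.6882, 10.3532, -0.4725, 11.8350)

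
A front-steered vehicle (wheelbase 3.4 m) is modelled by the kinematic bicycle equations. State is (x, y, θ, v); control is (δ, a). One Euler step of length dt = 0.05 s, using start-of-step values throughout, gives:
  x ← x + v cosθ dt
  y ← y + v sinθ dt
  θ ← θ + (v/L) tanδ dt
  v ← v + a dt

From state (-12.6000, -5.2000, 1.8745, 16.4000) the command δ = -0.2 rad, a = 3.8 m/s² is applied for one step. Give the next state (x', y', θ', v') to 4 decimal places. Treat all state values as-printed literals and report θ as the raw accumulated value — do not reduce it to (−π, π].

x' = -12.6000 + 16.4000·cos(1.8745)·0.05 = -12.8452
y' = -5.2000 + 16.4000·sin(1.8745)·0.05 = -4.4175
θ' = 1.8745 + (16.4000/3.4)·tan(-0.2)·0.05 = 1.8256
v' = 16.4000 + 3.8000·0.05 = 16.5900

(-12.8452, -4.4175, 1.8256, 16.5900)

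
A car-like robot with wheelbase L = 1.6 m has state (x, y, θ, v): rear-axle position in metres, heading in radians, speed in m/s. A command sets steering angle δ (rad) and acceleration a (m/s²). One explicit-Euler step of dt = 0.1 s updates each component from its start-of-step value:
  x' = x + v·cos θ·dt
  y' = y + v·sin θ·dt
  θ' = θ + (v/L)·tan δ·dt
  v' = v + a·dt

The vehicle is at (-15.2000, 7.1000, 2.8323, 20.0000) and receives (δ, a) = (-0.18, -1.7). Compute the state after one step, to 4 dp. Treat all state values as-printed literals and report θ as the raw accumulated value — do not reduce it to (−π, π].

x' = -15.2000 + 20.0000·cos(2.8323)·0.1 = -17.1051
y' = 7.1000 + 20.0000·sin(2.8323)·0.1 = 7.7088
θ' = 2.8323 + (20.0000/1.6)·tan(-0.18)·0.1 = 2.6048
v' = 20.0000 − 1.7000·0.1 = 19.8300

(-17.1051, 7.7088, 2.6048, 19.8300)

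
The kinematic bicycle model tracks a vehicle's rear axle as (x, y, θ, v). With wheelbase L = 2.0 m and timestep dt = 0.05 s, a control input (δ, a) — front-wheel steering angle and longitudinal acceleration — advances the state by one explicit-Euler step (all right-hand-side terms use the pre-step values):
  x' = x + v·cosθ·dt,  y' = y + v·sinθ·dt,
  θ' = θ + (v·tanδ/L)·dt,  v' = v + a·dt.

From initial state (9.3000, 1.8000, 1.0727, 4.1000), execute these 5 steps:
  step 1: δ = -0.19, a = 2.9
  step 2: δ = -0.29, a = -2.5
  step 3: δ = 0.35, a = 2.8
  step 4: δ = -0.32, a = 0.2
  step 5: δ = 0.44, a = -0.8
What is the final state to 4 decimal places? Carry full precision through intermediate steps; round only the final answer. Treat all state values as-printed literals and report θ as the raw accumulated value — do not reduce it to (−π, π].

(9.8260, 2.7082, 1.0739, 4.2300)

after step 1 (δ=-0.19, a=2.9): (9.397940, 1.980091, 1.052987, 4.245000)
after step 2 (δ=-0.29, a=-2.5): (9.502999, 2.164516, 1.021318, 4.120000)
after step 3 (δ=0.35, a=2.8): (9.610580, 2.340193, 1.058916, 4.260000)
after step 4 (δ=-0.32, a=0.2): (9.714912, 2.525891, 1.023623, 4.270000)
after step 5 (δ=0.44, a=-0.8): (9.825990, 2.708220, 1.073879, 4.230000)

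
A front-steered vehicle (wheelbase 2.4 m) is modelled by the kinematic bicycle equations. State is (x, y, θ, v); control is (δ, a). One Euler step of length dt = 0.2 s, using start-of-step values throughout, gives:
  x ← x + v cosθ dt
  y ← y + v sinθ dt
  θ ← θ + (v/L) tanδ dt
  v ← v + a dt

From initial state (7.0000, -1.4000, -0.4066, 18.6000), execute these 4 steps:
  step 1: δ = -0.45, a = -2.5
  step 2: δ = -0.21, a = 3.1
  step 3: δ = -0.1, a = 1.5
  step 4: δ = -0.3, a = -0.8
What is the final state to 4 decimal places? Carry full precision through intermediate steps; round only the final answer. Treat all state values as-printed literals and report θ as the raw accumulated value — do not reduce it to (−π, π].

after step 1 (δ=-0.45, a=-2.5): (10.416711, -2.871218, -1.155335, 18.100000)
after step 2 (δ=-0.21, a=3.1): (11.877786, -6.183266, -1.476825, 18.720000)
after step 3 (δ=-0.1, a=1.5): (12.229096, -9.910748, -1.633347, 19.020000)
after step 4 (δ=-0.3, a=-0.8): (11.991307, -13.707308, -2.123645, 18.860000)

(11.9913, -13.7073, -2.1236, 18.8600)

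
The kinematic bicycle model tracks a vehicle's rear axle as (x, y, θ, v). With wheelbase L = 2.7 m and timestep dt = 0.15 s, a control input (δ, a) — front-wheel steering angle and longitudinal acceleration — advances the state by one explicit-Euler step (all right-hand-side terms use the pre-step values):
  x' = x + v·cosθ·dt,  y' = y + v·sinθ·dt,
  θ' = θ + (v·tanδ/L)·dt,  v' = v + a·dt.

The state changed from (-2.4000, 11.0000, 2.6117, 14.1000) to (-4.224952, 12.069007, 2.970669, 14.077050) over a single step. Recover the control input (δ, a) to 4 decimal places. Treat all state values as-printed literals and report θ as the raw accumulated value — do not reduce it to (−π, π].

a = (v'−v)/dt = (-0.022950)/0.15 = -0.1530
Δθ = θ'−θ = 0.358969;  (v·dt/L) = 14.1000·0.15/2.7 = 0.783333
tan δ = Δθ·L/(v·dt) = 0.458258  →  δ = 0.4297

δ = 0.4297, a = -0.1530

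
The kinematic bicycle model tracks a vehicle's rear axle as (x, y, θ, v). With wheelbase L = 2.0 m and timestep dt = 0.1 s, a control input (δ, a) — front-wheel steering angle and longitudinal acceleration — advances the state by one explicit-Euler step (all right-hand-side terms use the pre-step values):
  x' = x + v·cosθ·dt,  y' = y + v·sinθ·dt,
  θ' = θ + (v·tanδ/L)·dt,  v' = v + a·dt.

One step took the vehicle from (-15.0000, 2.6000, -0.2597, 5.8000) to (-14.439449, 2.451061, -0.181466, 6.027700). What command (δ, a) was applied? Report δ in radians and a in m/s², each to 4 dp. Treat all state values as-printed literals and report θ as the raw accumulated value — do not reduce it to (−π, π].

a = (v'−v)/dt = (0.227700)/0.1 = 2.2770
Δθ = θ'−θ = 0.078234;  (v·dt/L) = 5.8000·0.1/2.0 = 0.290000
tan δ = Δθ·L/(v·dt) = 0.269772  →  δ = 0.2635

δ = 0.2635, a = 2.2770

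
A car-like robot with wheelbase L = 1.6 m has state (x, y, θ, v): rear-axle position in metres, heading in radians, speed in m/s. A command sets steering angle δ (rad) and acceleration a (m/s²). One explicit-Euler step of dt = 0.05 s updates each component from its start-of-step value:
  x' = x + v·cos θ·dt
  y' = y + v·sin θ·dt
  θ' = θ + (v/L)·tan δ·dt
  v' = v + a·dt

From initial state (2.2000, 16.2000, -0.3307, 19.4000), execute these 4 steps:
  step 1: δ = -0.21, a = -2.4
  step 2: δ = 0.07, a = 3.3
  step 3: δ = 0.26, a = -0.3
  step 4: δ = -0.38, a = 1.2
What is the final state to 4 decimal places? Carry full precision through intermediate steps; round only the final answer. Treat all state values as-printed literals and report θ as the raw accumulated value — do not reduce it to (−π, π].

after step 1 (δ=-0.21, a=-2.4): (3.117441, 15.885036, -0.459918, 19.280000)
after step 2 (δ=0.07, a=3.3): (3.981271, 15.457141, -0.417674, 19.445000)
after step 3 (δ=0.26, a=-0.3): (4.869941, 15.062762, -0.256024, 19.430000)
after step 4 (δ=-0.38, a=1.2): (5.809775, 14.816744, -0.498542, 19.490000)

(5.8098, 14.8167, -0.4985, 19.4900)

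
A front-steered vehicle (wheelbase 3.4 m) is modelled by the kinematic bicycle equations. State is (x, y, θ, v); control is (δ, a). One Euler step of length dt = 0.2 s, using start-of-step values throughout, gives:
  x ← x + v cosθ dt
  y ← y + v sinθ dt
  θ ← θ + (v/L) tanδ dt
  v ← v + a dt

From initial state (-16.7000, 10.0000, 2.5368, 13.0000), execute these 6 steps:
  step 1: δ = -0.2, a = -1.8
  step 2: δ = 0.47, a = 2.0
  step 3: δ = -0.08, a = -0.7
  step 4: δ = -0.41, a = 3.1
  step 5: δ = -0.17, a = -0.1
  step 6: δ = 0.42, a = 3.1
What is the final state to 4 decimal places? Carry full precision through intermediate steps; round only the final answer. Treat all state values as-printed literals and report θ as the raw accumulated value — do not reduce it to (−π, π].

after step 1 (δ=-0.2, a=-1.8): (-18.838812, 11.478338, 2.381786, 12.640000)
after step 2 (δ=0.47, a=2.0): (-20.671535, 13.219576, 2.759474, 13.040000)
after step 3 (δ=-0.08, a=-0.7): (-23.091437, 14.192066, 2.697978, 12.900000)
after step 4 (δ=-0.41, a=3.1): (-25.421709, 15.299420, 2.368170, 13.520000)
after step 5 (δ=-0.17, a=-0.1): (-27.356485, 17.188403, 2.231652, 13.500000)
after step 6 (δ=0.42, a=3.1): (-29.013725, 19.319965, 2.586283, 14.120000)

(-29.0137, 19.3200, 2.5863, 14.1200)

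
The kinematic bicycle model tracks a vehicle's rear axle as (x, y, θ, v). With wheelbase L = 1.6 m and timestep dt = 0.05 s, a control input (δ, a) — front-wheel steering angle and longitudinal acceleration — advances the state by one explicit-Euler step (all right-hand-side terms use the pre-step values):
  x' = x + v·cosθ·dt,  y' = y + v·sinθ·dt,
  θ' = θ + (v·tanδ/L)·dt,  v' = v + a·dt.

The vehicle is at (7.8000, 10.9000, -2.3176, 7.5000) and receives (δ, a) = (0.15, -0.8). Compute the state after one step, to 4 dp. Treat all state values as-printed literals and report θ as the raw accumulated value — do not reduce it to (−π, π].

x' = 7.8000 + 7.5000·cos(-2.3176)·0.05 = 7.5453
y' = 10.9000 + 7.5000·sin(-2.3176)·0.05 = 10.6248
θ' = -2.3176 + (7.5000/1.6)·tan(0.15)·0.05 = -2.2822
v' = 7.5000 − 0.8000·0.05 = 7.4600

(7.5453, 10.6248, -2.2822, 7.4600)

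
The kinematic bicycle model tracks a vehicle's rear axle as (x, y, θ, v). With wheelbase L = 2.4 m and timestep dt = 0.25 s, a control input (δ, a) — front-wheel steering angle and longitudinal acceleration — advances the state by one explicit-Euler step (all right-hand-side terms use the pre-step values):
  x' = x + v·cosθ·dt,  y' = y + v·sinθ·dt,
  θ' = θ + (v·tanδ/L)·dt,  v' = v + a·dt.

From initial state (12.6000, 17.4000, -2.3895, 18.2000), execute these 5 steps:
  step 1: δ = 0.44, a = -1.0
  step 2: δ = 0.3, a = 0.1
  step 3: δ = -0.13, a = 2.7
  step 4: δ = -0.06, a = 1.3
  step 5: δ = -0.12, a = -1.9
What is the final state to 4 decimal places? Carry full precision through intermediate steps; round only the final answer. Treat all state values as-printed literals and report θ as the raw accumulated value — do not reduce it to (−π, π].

(15.5430, -2.5806, -1.5184, 18.5000)

after step 1 (δ=0.44, a=-1.0): (9.277313, 14.291584, -1.496979, 17.950000)
after step 2 (δ=0.3, a=0.1): (9.608270, 9.816304, -0.918584, 17.975000)
after step 3 (δ=-0.13, a=2.7): (12.335733, 6.244927, -1.163376, 18.650000)
after step 4 (δ=-0.06, a=1.3): (14.183211, 1.964071, -1.280079, 18.975000)
after step 5 (δ=-0.12, a=-1.9): (15.542958, -2.580624, -1.518411, 18.500000)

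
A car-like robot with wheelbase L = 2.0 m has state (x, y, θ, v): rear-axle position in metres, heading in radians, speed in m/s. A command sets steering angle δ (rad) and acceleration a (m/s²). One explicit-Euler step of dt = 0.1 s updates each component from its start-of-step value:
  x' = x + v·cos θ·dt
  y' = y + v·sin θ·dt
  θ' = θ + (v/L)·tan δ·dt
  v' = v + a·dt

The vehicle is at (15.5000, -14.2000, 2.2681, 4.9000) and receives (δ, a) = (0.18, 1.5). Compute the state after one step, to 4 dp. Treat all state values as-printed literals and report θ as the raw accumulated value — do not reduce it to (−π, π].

x' = 15.5000 + 4.9000·cos(2.2681)·0.1 = 15.1853
y' = -14.2000 + 4.9000·sin(2.2681)·0.1 = -13.8244
θ' = 2.2681 + (4.9000/2.0)·tan(0.18)·0.1 = 2.3127
v' = 4.9000 + 1.5000·0.1 = 5.0500

(15.1853, -13.8244, 2.3127, 5.0500)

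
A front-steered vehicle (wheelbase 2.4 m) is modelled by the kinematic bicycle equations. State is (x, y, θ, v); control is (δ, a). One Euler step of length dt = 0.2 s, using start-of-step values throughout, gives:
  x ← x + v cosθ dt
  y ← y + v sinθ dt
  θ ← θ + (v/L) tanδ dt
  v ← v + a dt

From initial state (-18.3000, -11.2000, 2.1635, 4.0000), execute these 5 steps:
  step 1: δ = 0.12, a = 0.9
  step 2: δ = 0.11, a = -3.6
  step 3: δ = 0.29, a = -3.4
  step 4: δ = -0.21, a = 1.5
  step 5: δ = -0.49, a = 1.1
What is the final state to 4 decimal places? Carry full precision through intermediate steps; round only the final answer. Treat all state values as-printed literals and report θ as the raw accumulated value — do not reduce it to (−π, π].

(-20.4544, -8.4486, 2.1419, 3.3000)

after step 1 (δ=0.12, a=0.9): (-18.746884, -10.536453, 2.203693, 4.180000)
after step 2 (δ=0.11, a=-3.6): (-19.241364, -9.862372, 2.242165, 3.460000)
after step 3 (δ=0.29, a=-3.4): (-19.671829, -9.320556, 2.328207, 2.780000)
after step 4 (δ=-0.21, a=1.5): (-20.053824, -8.916557, 2.278829, 3.080000)
after step 5 (δ=-0.49, a=1.1): (-20.454434, -8.448617, 2.141926, 3.300000)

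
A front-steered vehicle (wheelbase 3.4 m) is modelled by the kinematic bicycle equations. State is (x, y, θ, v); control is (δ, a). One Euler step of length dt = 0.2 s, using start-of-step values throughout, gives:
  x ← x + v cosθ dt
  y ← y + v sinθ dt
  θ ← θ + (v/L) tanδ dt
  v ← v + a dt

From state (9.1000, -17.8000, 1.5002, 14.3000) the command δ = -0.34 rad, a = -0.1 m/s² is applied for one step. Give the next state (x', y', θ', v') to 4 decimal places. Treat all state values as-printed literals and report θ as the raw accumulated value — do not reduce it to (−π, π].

(9.3017, -14.9471, 1.2026, 14.2800)

x' = 9.1000 + 14.3000·cos(1.5002)·0.2 = 9.3017
y' = -17.8000 + 14.3000·sin(1.5002)·0.2 = -14.9471
θ' = 1.5002 + (14.3000/3.4)·tan(-0.34)·0.2 = 1.2026
v' = 14.3000 − 0.1000·0.2 = 14.2800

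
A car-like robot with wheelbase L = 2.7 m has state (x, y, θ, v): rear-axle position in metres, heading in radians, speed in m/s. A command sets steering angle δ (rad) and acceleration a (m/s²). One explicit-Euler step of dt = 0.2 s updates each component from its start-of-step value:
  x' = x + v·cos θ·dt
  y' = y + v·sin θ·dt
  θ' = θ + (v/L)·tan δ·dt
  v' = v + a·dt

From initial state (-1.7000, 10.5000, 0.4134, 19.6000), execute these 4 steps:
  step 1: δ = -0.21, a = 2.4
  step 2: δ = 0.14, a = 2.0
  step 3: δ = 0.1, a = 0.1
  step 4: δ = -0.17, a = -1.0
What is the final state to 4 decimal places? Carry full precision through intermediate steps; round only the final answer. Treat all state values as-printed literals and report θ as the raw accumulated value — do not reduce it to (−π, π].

(13.4436, 15.5962, 0.2051, 20.3000)

after step 1 (δ=-0.21, a=2.4): (1.889780, 12.074763, 0.103949, 20.080000)
after step 2 (δ=0.14, a=2.0): (5.884103, 12.491470, 0.313557, 20.480000)
after step 3 (δ=0.1, a=0.1): (9.780392, 13.754857, 0.465768, 20.500000)
after step 4 (δ=-0.17, a=-1.0): (13.443646, 15.596206, 0.205104, 20.300000)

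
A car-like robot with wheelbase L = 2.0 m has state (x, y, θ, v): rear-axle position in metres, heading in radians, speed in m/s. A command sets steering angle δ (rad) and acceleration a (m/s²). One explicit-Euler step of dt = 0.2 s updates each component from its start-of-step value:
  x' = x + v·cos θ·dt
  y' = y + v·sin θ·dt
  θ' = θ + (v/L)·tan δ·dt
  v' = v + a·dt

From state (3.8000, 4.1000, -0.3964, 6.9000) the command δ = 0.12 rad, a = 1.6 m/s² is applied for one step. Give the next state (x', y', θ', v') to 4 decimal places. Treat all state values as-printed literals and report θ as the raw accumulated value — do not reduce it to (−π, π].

x' = 3.8000 + 6.9000·cos(-0.3964)·0.2 = 5.0730
y' = 4.1000 + 6.9000·sin(-0.3964)·0.2 = 3.5672
θ' = -0.3964 + (6.9000/2.0)·tan(0.12)·0.2 = -0.3132
v' = 6.9000 + 1.6000·0.2 = 7.2200

(5.0730, 3.5672, -0.3132, 7.2200)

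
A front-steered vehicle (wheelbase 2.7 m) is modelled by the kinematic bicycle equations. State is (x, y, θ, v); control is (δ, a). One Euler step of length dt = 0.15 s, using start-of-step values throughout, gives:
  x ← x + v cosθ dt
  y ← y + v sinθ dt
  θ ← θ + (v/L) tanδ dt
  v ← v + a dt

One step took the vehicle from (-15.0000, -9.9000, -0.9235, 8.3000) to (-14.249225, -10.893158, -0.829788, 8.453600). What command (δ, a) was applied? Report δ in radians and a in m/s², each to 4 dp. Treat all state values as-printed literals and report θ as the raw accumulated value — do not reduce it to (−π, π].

δ = 0.2005, a = 1.0240

a = (v'−v)/dt = (0.153600)/0.15 = 1.0240
Δθ = θ'−θ = 0.093712;  (v·dt/L) = 8.3000·0.15/2.7 = 0.461111
tan δ = Δθ·L/(v·dt) = 0.203231  →  δ = 0.2005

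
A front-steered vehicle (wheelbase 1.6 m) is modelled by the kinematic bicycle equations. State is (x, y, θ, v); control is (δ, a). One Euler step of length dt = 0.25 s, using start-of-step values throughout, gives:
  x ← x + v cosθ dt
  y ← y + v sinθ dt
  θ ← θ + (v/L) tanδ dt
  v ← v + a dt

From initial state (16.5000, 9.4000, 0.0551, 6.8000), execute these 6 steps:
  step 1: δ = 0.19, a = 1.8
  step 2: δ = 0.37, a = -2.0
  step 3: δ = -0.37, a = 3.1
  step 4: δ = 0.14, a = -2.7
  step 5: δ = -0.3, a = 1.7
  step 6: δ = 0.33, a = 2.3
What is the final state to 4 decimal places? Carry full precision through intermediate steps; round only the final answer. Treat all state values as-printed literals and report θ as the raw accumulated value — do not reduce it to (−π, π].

(26.3867, 12.5605, 0.5137, 7.8500)

after step 1 (δ=0.19, a=1.8): (18.197420, 9.493623, 0.259440, 7.250000)
after step 2 (δ=0.37, a=-2.0): (19.949263, 9.958600, 0.698816, 6.750000)
after step 3 (δ=-0.37, a=3.1): (21.241220, 11.044188, 0.289742, 7.525000)
after step 4 (δ=0.14, a=-2.7): (23.044055, 11.581670, 0.455435, 6.850000)
after step 5 (δ=-0.3, a=1.7): (24.582000, 12.334918, 0.124349, 7.275000)
after step 6 (δ=0.33, a=2.3): (26.386707, 12.560495, 0.513703, 7.850000)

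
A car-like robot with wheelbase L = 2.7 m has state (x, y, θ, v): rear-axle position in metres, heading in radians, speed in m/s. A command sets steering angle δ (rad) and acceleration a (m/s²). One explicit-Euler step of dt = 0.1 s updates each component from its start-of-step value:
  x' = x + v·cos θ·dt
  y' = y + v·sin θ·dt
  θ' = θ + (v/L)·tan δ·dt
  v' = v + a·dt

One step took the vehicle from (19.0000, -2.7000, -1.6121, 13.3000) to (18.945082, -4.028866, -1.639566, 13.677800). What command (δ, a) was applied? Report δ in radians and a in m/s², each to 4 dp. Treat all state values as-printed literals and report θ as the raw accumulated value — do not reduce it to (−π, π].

δ = -0.0557, a = 3.7780

a = (v'−v)/dt = (0.377800)/0.1 = 3.7780
Δθ = θ'−θ = -0.027466;  (v·dt/L) = 13.3000·0.1/2.7 = 0.492593
tan δ = Δθ·L/(v·dt) = -0.055758  →  δ = -0.0557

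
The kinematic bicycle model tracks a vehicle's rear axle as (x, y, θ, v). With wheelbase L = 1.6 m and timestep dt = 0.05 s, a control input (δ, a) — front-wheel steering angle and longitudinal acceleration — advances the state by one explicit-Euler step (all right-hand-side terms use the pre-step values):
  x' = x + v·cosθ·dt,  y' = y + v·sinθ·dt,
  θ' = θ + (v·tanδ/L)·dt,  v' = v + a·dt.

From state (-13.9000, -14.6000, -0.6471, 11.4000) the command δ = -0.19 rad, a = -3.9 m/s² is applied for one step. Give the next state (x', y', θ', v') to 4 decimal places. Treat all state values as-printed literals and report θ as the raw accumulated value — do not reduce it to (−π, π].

x' = -13.9000 + 11.4000·cos(-0.6471)·0.05 = -13.4452
y' = -14.6000 + 11.4000·sin(-0.6471)·0.05 = -14.9436
θ' = -0.6471 + (11.4000/1.6)·tan(-0.19)·0.05 = -0.7156
v' = 11.4000 − 3.9000·0.05 = 11.2050

(-13.4452, -14.9436, -0.7156, 11.2050)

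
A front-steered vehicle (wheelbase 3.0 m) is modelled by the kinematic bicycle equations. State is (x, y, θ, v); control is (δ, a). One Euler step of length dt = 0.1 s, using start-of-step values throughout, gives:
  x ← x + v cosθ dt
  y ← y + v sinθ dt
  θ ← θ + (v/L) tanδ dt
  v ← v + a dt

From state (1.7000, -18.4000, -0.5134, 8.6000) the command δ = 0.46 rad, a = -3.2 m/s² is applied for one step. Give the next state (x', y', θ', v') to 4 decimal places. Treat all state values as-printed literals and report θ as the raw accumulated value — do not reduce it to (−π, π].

x' = 1.7000 + 8.6000·cos(-0.5134)·0.1 = 2.4491
y' = -18.4000 + 8.6000·sin(-0.5134)·0.1 = -18.8224
θ' = -0.5134 + (8.6000/3.0)·tan(0.46)·0.1 = -0.3714
v' = 8.6000 − 3.2000·0.1 = 8.2800

(2.4491, -18.8224, -0.3714, 8.2800)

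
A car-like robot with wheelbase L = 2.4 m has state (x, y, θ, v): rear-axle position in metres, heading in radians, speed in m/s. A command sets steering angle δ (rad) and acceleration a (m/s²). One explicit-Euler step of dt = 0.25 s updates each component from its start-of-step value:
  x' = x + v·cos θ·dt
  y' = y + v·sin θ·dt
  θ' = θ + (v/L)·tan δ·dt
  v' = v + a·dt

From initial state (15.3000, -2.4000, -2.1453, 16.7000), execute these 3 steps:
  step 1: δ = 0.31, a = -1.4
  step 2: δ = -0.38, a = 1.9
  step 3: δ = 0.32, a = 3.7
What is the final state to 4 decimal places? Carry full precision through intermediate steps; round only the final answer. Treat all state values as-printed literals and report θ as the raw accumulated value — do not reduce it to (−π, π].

after step 1 (δ=0.31, a=-1.4): (13.031229, -5.904754, -1.588064, 16.350000)
after step 2 (δ=-0.38, a=1.9): (12.960652, -9.991645, -2.268313, 16.825000)
after step 3 (δ=0.32, a=3.7): (10.258908, -13.215481, -1.687519, 17.750000)

(10.2589, -13.2155, -1.6875, 17.7500)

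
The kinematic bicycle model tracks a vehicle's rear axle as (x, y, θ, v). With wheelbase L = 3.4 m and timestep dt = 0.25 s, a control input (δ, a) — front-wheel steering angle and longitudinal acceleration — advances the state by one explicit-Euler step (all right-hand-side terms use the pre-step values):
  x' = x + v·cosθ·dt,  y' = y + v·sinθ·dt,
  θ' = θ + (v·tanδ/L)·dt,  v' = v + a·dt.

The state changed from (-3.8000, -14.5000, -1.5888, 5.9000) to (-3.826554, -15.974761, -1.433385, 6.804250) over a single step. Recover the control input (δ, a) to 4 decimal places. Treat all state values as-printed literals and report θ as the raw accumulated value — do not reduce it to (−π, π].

a = (v'−v)/dt = (0.904250)/0.25 = 3.6170
Δθ = θ'−θ = 0.155415;  (v·dt/L) = 5.9000·0.25/3.4 = 0.433824
tan δ = Δθ·L/(v·dt) = 0.358245  →  δ = 0.3440

δ = 0.3440, a = 3.6170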